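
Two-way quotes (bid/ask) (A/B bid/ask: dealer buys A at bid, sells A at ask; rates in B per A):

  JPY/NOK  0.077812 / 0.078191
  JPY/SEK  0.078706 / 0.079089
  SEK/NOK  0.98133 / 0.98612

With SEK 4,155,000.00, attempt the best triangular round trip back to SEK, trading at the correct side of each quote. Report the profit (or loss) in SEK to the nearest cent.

Net result: SEK -9,549.30 (no profitable arbitrage after spreads)

Best loop SEK → JPY → NOK → SEK:
SEK 4,155,000.00 ÷ 0.079089 (buy JPY at ask) = JPY 52,535,751
JPY 52,535,751 × 0.077812 (sell JPY at bid) = NOK 4,087,911.85
NOK 4,087,911.85 ÷ 0.98612 (buy SEK at ask) = SEK 4,145,450.70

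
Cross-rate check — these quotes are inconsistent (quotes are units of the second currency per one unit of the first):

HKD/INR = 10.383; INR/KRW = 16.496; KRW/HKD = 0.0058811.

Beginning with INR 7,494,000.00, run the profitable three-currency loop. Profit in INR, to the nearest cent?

Profitable loop is INR → KRW → HKD → INR:
INR 7,494,000.00 × 16.496 = KRW 123,621,024
KRW 123,621,024 × 0.0058811 = HKD 727,027.60
HKD 727,027.60 × 10.383 = INR 7,548,727.61
Profit = INR 7,548,727.61 − INR 7,494,000.00

Profit: INR 54,727.61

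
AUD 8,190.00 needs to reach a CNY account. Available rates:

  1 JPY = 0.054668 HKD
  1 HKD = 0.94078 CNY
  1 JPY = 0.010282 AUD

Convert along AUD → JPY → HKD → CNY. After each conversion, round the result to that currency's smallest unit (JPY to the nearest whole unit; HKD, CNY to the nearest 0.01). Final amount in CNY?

AUD 8,190.00 ÷ 0.010282 = JPY 796,538
JPY 796,538 × 0.054668 = HKD 43,545.14
HKD 43,545.14 × 0.94078 = CNY 40,966.40

CNY 40,966.40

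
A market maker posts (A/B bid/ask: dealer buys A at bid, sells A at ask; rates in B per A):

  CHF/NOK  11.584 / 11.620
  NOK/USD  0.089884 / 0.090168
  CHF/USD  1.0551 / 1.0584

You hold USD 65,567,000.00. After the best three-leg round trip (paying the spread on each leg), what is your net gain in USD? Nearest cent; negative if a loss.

Best loop USD → NOK → CHF → USD:
USD 65,567,000.00 ÷ 0.090168 (buy NOK at ask) = NOK 727,164,847.84
NOK 727,164,847.84 ÷ 11.620 (buy CHF at ask) = CHF 62,578,730.45
CHF 62,578,730.45 × 1.0551 (sell CHF at bid) = USD 66,026,818.50

Net profit: USD 459,818.50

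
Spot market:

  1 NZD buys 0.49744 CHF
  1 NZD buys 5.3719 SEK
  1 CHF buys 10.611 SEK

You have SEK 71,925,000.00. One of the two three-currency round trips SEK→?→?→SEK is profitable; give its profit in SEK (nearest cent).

Profit: SEK 1,274,947.71

Profitable loop is SEK → CHF → NZD → SEK:
SEK 71,925,000.00 ÷ 10.611 = CHF 6,778,343.23
CHF 6,778,343.23 ÷ 0.49744 = NZD 13,626,453.90
NZD 13,626,453.90 × 5.3719 = SEK 73,199,947.71
Profit = SEK 73,199,947.71 − SEK 71,925,000.00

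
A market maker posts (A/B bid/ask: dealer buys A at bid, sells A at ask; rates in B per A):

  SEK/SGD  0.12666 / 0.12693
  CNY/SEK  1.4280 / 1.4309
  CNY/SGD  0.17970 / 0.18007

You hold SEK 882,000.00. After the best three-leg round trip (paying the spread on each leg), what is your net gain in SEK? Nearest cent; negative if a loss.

Net profit: SEK 3,920.83

Best loop SEK → SGD → CNY → SEK:
SEK 882,000.00 × 0.12666 (sell SEK at bid) = SGD 111,714.12
SGD 111,714.12 ÷ 0.18007 (buy CNY at ask) = CNY 620,392.74
CNY 620,392.74 × 1.4280 (sell CNY at bid) = SEK 885,920.83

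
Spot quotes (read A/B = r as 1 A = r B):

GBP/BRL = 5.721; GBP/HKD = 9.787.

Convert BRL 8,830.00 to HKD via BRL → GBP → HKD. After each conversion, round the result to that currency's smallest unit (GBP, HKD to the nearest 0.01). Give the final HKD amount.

HKD 15,105.65

BRL 8,830.00 ÷ 5.721 = GBP 1,543.44
GBP 1,543.44 × 9.787 = HKD 15,105.65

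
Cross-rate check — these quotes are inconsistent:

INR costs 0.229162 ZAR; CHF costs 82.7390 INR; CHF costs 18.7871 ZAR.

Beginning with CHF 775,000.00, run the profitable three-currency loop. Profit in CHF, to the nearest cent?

Profitable loop is CHF → INR → ZAR → CHF:
CHF 775,000.00 × 82.7390 = INR 64,122,725.00
INR 64,122,725.00 × 0.229162 = ZAR 14,694,491.91
ZAR 14,694,491.91 ÷ 18.7871 = CHF 782,158.60
Profit = CHF 782,158.60 − CHF 775,000.00

Profit: CHF 7,158.60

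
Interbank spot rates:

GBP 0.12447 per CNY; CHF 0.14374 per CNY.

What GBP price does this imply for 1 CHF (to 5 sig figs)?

1 CHF ÷ 0.14374 = 6.95701 CNY
6.95701 CNY × 0.12447 = 0.865939 GBP

CHF/GBP = 0.86594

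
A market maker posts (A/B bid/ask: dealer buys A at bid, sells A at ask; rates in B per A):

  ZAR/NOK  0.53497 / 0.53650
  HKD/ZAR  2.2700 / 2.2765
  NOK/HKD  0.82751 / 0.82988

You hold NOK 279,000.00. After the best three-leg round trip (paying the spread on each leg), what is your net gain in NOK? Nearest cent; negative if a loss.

Best loop NOK → HKD → ZAR → NOK:
NOK 279,000.00 × 0.82751 (sell NOK at bid) = HKD 230,875.29
HKD 230,875.29 × 2.2700 (sell HKD at bid) = ZAR 524,086.91
ZAR 524,086.91 × 0.53497 (sell ZAR at bid) = NOK 280,370.77

Net profit: NOK 1,370.77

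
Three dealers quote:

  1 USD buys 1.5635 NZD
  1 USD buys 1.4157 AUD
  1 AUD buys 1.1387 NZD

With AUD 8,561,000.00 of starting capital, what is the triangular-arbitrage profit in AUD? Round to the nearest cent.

Profitable loop is AUD → NZD → USD → AUD:
AUD 8,561,000.00 × 1.1387 = NZD 9,748,410.70
NZD 9,748,410.70 ÷ 1.5635 = USD 6,234,992.45
USD 6,234,992.45 × 1.4157 = AUD 8,826,878.82
Profit = AUD 8,826,878.82 − AUD 8,561,000.00

Profit: AUD 265,878.82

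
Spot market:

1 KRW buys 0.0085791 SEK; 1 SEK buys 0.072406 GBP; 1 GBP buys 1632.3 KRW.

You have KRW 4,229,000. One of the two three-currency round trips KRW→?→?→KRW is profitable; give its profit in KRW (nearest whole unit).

Profitable loop is KRW → SEK → GBP → KRW:
KRW 4,229,000 × 0.0085791 = SEK 36,281.01
SEK 36,281.01 × 0.072406 = GBP 2,626.96
GBP 2,626.96 × 1632.3 = KRW 4,287,992
Profit = KRW 4,287,992 − KRW 4,229,000

Profit: KRW 58,992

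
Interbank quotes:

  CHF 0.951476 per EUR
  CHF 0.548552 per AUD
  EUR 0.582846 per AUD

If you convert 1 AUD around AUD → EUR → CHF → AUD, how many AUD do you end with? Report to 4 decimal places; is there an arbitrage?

1.0110 (arbitrage exists)

Around AUD → EUR → CHF → AUD: 1 × 0.582846 × 0.951476 ÷ 0.548552 = 1.010960
Product > 1; profitable direction is AUD → EUR → CHF → AUD.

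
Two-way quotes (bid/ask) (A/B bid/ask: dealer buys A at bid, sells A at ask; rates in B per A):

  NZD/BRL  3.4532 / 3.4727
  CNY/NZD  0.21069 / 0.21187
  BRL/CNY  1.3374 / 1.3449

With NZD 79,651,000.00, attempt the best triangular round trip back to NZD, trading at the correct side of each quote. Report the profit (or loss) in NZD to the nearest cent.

Net profit: NZD 843,184.61

Best loop NZD → CNY → BRL → NZD:
NZD 79,651,000.00 ÷ 0.21187 (buy CNY at ask) = CNY 375,942,795.11
CNY 375,942,795.11 ÷ 1.3449 (buy BRL at ask) = BRL 279,532,154.89
BRL 279,532,154.89 ÷ 3.4727 (buy NZD at ask) = NZD 80,494,184.61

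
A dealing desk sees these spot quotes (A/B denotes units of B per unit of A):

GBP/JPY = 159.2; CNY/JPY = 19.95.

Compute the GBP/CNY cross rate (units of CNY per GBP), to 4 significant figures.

GBP/CNY = 7.980

1 GBP × 159.2 = 159.2 JPY
159.2 JPY ÷ 19.95 = 7.97995 CNY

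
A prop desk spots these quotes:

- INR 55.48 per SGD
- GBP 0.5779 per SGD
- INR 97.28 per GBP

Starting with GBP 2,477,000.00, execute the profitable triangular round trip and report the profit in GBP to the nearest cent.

Profitable loop is GBP → INR → SGD → GBP:
GBP 2,477,000.00 × 97.28 = INR 240,962,560.00
INR 240,962,560.00 ÷ 55.48 = SGD 4,343,232.88
SGD 4,343,232.88 × 0.5779 = GBP 2,509,954.28
Profit = GBP 2,509,954.28 − GBP 2,477,000.00

Profit: GBP 32,954.28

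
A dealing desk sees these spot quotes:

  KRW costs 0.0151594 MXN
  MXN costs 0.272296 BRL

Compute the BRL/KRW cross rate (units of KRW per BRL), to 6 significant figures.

1 BRL ÷ 0.272296 = 3.67247 MXN
3.67247 MXN ÷ 0.0151594 = 242.257 KRW

BRL/KRW = 242.257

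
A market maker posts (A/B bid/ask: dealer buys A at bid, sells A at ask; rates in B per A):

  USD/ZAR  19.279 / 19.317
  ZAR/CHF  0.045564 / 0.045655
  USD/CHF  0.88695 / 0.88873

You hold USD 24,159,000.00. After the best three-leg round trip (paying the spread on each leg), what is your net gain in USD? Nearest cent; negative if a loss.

Best loop USD → CHF → ZAR → USD:
USD 24,159,000.00 × 0.88695 (sell USD at bid) = CHF 21,427,825.05
CHF 21,427,825.05 ÷ 0.045655 (buy ZAR at ask) = ZAR 469,342,351.33
ZAR 469,342,351.33 ÷ 19.317 (buy USD at ask) = USD 24,296,855.17

Net profit: USD 137,855.17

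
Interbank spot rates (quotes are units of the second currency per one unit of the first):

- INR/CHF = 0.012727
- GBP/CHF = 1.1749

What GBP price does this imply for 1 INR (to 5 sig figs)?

1 INR × 0.012727 = 0.012727 CHF
0.012727 CHF ÷ 1.1749 = 0.0108324 GBP

INR/GBP = 0.010832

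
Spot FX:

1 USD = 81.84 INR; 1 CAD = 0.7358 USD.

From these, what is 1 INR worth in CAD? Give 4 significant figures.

1 INR ÷ 81.84 = 0.012219 USD
0.012219 USD ÷ 0.7358 = 0.0166064 CAD

INR/CAD = 0.01661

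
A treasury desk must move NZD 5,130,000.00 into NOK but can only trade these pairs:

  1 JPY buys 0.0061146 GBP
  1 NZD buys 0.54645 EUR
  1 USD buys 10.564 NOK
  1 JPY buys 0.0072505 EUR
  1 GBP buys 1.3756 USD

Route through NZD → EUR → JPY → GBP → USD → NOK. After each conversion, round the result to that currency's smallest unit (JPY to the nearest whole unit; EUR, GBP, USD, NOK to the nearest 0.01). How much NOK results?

NOK 34,354,881.00

NZD 5,130,000.00 × 0.54645 = EUR 2,803,288.50
EUR 2,803,288.50 ÷ 0.0072505 = JPY 386,633,818
JPY 386,633,818 × 0.0061146 = GBP 2,364,111.14
GBP 2,364,111.14 × 1.3756 = USD 3,252,071.28
USD 3,252,071.28 × 10.564 = NOK 34,354,881.00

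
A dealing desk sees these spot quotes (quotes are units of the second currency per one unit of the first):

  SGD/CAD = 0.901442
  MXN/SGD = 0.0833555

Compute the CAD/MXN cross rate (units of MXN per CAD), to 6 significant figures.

CAD/MXN = 13.3085

1 CAD ÷ 0.901442 = 1.10933 SGD
1.10933 SGD ÷ 0.0833555 = 13.3085 MXN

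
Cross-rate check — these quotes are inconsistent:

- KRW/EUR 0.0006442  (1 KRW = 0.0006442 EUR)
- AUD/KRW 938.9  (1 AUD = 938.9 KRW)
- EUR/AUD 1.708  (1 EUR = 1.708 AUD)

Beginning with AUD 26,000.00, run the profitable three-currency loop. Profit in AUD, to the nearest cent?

Profitable loop is AUD → KRW → EUR → AUD:
AUD 26,000.00 × 938.9 = KRW 24,411,400
KRW 24,411,400 × 0.0006442 = EUR 15,725.82
EUR 15,725.82 × 1.708 = AUD 26,859.71
Profit = AUD 26,859.71 − AUD 26,000.00

Profit: AUD 859.71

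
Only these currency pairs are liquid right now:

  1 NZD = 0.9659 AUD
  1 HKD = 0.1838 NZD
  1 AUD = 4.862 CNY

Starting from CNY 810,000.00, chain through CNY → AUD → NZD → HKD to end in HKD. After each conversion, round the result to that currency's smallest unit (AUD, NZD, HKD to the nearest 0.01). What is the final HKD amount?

HKD 938,409.52

CNY 810,000.00 ÷ 4.862 = AUD 166,598.11
AUD 166,598.11 ÷ 0.9659 = NZD 172,479.67
NZD 172,479.67 ÷ 0.1838 = HKD 938,409.52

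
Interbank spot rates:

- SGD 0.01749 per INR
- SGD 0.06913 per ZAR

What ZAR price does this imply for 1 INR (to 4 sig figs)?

INR/ZAR = 0.2530

1 INR × 0.01749 = 0.01749 SGD
0.01749 SGD ÷ 0.06913 = 0.253002 ZAR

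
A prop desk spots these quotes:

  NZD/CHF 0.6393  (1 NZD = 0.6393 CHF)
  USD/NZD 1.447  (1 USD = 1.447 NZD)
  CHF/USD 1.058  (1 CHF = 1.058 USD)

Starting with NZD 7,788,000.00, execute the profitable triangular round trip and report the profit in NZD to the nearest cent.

Profitable loop is NZD → USD → CHF → NZD:
NZD 7,788,000.00 ÷ 1.447 = USD 5,382,170.01
USD 5,382,170.01 ÷ 1.058 = CHF 5,087,117.21
CHF 5,087,117.21 ÷ 0.6393 = NZD 7,957,323.96
Profit = NZD 7,957,323.96 − NZD 7,788,000.00

Profit: NZD 169,323.96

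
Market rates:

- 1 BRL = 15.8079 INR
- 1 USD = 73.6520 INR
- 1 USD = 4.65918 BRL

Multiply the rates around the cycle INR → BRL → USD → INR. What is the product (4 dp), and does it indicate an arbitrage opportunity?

1.0000 (no arbitrage)

Around INR → BRL → USD → INR: 1 ÷ 15.8079 ÷ 4.65918 × 73.6520 = 1.000002
Product ≈ 1 (deviation 0.000%, within rounding noise).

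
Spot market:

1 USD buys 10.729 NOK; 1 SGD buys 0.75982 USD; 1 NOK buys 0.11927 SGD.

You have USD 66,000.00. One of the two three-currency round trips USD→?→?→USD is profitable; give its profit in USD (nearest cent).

Profit: USD 1,880.14

Profitable loop is USD → SGD → NOK → USD:
USD 66,000.00 ÷ 0.75982 = SGD 86,862.68
SGD 86,862.68 ÷ 0.11927 = NOK 728,286.06
NOK 728,286.06 ÷ 10.729 = USD 67,880.14
Profit = USD 67,880.14 − USD 66,000.00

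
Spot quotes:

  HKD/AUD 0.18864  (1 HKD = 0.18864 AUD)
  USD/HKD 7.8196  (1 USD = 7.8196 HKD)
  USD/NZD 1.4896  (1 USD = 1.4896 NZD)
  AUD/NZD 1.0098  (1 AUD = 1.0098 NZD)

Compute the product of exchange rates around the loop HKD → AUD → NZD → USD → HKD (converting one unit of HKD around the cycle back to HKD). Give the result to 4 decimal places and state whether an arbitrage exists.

Around HKD → AUD → NZD → USD → HKD: 1 × 0.18864 × 1.0098 ÷ 1.4896 × 7.8196 = 0.999963
Product ≈ 1 (deviation 0.004%, within rounding noise).

1.0000 (no arbitrage)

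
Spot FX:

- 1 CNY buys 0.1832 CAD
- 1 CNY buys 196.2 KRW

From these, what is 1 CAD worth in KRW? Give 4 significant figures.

CAD/KRW = 1071

1 CAD ÷ 0.1832 = 5.45852 CNY
5.45852 CNY × 196.2 = 1070.96 KRW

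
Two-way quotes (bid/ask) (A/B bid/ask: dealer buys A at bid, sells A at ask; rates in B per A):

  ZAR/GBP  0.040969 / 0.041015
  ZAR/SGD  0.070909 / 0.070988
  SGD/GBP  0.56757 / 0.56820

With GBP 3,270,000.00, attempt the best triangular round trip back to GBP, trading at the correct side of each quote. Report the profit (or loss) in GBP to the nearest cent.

Net profit: GBP 51,367.61

Best loop GBP → SGD → ZAR → GBP:
GBP 3,270,000.00 ÷ 0.56820 (buy SGD at ask) = SGD 5,755,015.84
SGD 5,755,015.84 ÷ 0.070988 (buy ZAR at ask) = ZAR 81,070,263.14
ZAR 81,070,263.14 × 0.040969 (sell ZAR at bid) = GBP 3,321,367.61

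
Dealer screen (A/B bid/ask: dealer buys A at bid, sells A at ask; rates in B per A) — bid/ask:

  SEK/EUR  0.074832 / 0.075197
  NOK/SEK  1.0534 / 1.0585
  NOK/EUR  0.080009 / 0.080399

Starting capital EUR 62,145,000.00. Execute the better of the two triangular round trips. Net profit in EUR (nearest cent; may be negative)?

Net profit: EUR 322,432.72

Best loop EUR → SEK → NOK → EUR:
EUR 62,145,000.00 ÷ 0.075197 (buy SEK at ask) = SEK 826,429,245.85
SEK 826,429,245.85 ÷ 1.0585 (buy NOK at ask) = NOK 780,755,074.02
NOK 780,755,074.02 × 0.080009 (sell NOK at bid) = EUR 62,467,432.72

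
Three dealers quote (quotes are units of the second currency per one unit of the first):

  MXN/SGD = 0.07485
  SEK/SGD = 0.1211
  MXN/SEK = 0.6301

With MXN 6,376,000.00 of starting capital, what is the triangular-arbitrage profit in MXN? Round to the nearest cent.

Profit: MXN 123,951.65

Profitable loop is MXN → SEK → SGD → MXN:
MXN 6,376,000.00 × 0.6301 = SEK 4,017,517.60
SEK 4,017,517.60 × 0.1211 = SGD 486,521.38
SGD 486,521.38 ÷ 0.07485 = MXN 6,499,951.65
Profit = MXN 6,499,951.65 − MXN 6,376,000.00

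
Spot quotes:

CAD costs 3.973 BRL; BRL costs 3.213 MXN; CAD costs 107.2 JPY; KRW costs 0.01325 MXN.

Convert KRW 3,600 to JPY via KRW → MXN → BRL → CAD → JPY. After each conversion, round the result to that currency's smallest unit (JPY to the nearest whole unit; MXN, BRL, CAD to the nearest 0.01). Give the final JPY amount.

KRW 3,600 × 0.01325 = MXN 47.70
MXN 47.70 ÷ 3.213 = BRL 14.85
BRL 14.85 ÷ 3.973 = CAD 3.74
CAD 3.74 × 107.2 = JPY 401

JPY 401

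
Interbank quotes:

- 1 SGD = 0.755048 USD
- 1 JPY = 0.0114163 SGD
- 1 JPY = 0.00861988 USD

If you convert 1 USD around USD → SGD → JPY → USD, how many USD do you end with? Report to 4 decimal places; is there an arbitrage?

Around USD → SGD → JPY → USD: 1 ÷ 0.755048 ÷ 0.0114163 × 0.00861988 = 1.000003
Product ≈ 1 (deviation 0.000%, within rounding noise).

1.0000 (no arbitrage)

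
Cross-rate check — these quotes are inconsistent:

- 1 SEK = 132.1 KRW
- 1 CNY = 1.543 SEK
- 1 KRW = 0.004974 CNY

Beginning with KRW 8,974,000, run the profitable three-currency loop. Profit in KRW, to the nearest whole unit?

Profitable loop is KRW → CNY → SEK → KRW:
KRW 8,974,000 × 0.004974 = CNY 44,636.68
CNY 44,636.68 × 1.543 = SEK 68,874.39
SEK 68,874.39 × 132.1 = KRW 9,098,307
Profit = KRW 9,098,307 − KRW 8,974,000

Profit: KRW 124,307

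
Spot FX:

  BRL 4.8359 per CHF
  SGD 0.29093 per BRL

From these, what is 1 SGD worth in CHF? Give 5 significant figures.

1 SGD ÷ 0.29093 = 3.43725 BRL
3.43725 BRL ÷ 4.8359 = 0.710778 CHF

SGD/CHF = 0.71078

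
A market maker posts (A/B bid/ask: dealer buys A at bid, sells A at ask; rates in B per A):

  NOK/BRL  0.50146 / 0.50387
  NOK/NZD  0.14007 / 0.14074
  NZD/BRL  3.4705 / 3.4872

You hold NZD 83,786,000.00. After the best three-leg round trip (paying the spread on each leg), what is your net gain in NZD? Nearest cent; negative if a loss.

Best loop NZD → NOK → BRL → NZD:
NZD 83,786,000.00 ÷ 0.14074 (buy NOK at ask) = NOK 595,324,712.24
NOK 595,324,712.24 × 0.50146 (sell NOK at bid) = BRL 298,531,530.20
BRL 298,531,530.20 ÷ 3.4872 (buy NZD at ask) = NZD 85,607,802.88

Net profit: NZD 1,821,802.88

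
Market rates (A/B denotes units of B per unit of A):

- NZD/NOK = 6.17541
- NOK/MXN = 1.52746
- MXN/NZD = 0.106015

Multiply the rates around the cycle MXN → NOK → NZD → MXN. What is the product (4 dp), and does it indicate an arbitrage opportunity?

Around MXN → NOK → NZD → MXN: 1 ÷ 1.52746 ÷ 6.17541 ÷ 0.106015 = 0.999993
Product ≈ 1 (deviation 0.001%, within rounding noise).

1.0000 (no arbitrage)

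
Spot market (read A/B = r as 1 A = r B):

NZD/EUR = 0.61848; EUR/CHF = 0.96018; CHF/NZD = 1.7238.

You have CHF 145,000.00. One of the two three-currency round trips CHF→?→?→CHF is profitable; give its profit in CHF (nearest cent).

Profitable loop is CHF → NZD → EUR → CHF:
CHF 145,000.00 × 1.7238 = NZD 249,951.00
NZD 249,951.00 × 0.61848 = EUR 154,589.69
EUR 154,589.69 × 0.96018 = CHF 148,433.93
Profit = CHF 148,433.93 − CHF 145,000.00

Profit: CHF 3,433.93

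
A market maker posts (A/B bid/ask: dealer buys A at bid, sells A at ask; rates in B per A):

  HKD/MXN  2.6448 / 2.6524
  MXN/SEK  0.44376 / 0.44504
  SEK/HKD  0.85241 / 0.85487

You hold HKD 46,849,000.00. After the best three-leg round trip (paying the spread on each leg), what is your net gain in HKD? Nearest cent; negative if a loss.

Best loop HKD → MXN → SEK → HKD:
HKD 46,849,000.00 × 2.6448 (sell HKD at bid) = MXN 123,906,235.20
MXN 123,906,235.20 × 0.44376 (sell MXN at bid) = SEK 54,984,630.93
SEK 54,984,630.93 × 0.85241 (sell SEK at bid) = HKD 46,869,449.25

Net profit: HKD 20,449.25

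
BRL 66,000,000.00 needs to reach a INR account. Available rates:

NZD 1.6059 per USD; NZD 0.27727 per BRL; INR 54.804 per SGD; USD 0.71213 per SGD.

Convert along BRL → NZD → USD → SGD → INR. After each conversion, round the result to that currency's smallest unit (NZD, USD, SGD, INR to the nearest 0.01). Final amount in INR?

BRL 66,000,000.00 × 0.27727 = NZD 18,299,820.00
NZD 18,299,820.00 ÷ 1.6059 = USD 11,395,367.08
USD 11,395,367.08 ÷ 0.71213 = SGD 16,001,807.37
SGD 16,001,807.37 × 54.804 = INR 876,963,051.11

INR 876,963,051.11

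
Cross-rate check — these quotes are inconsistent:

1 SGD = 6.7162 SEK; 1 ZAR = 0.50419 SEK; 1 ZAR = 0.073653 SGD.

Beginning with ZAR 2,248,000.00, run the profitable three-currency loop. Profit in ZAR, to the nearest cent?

Profit: ZAR 43,271.08

Profitable loop is ZAR → SEK → SGD → ZAR:
ZAR 2,248,000.00 × 0.50419 = SEK 1,133,419.12
SEK 1,133,419.12 ÷ 6.7162 = SGD 168,758.99
SGD 168,758.99 ÷ 0.073653 = ZAR 2,291,271.08
Profit = ZAR 2,291,271.08 − ZAR 2,248,000.00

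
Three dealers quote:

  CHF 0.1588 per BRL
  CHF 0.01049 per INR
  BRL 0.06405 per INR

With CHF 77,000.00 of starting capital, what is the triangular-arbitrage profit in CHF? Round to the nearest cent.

Profit: CHF 2,413.91

Profitable loop is CHF → BRL → INR → CHF:
CHF 77,000.00 ÷ 0.1588 = BRL 484,886.65
BRL 484,886.65 ÷ 0.06405 = INR 7,570,439.50
INR 7,570,439.50 × 0.01049 = CHF 79,413.91
Profit = CHF 79,413.91 − CHF 77,000.00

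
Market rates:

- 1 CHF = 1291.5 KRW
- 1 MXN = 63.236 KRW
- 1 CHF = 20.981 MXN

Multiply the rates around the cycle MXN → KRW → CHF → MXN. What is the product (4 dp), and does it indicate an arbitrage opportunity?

Around MXN → KRW → CHF → MXN: 1 × 63.236 ÷ 1291.5 × 20.981 = 1.027297
Product > 1; profitable direction is MXN → KRW → CHF → MXN.

1.0273 (arbitrage exists)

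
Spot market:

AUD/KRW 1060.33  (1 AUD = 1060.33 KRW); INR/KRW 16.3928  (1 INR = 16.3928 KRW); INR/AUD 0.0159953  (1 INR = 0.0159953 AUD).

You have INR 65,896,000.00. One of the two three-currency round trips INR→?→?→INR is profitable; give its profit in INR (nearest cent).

Profit: INR 2,281,229.93

Profitable loop is INR → AUD → KRW → INR:
INR 65,896,000.00 × 0.0159953 = AUD 1,054,026.29
AUD 1,054,026.29 × 1060.33 = KRW 1,117,615,695
KRW 1,117,615,695 ÷ 16.3928 = INR 68,177,229.93
Profit = INR 68,177,229.93 − INR 65,896,000.00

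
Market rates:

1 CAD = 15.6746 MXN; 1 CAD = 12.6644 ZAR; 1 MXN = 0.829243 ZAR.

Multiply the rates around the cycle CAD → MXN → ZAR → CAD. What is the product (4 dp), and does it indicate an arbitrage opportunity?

1.0263 (arbitrage exists)

Around CAD → MXN → ZAR → CAD: 1 × 15.6746 × 0.829243 ÷ 12.6644 = 1.026346
Product > 1; profitable direction is CAD → MXN → ZAR → CAD.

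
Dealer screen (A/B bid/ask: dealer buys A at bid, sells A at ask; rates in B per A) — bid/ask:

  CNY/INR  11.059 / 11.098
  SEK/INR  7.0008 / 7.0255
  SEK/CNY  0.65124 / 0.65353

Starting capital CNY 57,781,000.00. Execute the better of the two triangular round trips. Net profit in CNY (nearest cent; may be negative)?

Net profit: CNY 1,452,138.06

Best loop CNY → INR → SEK → CNY:
CNY 57,781,000.00 × 11.059 (sell CNY at bid) = INR 639,000,079.00
INR 639,000,079.00 ÷ 7.0255 (buy SEK at ask) = SEK 90,954,391.72
SEK 90,954,391.72 × 0.65124 (sell SEK at bid) = CNY 59,233,138.06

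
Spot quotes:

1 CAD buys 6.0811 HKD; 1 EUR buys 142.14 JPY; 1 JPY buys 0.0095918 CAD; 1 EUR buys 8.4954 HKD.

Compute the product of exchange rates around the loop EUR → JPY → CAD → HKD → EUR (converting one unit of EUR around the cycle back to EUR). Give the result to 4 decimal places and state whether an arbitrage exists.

Around EUR → JPY → CAD → HKD → EUR: 1 × 142.14 × 0.0095918 × 6.0811 ÷ 8.4954 = 0.975921
Product < 1; profitable direction is EUR → HKD → CAD → JPY → EUR.

0.9759 (arbitrage exists)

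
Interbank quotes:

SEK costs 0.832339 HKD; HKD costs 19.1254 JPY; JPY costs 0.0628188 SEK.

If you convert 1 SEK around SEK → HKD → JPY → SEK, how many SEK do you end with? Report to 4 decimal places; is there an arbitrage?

1.0000 (no arbitrage)

Around SEK → HKD → JPY → SEK: 1 × 0.832339 × 19.1254 × 0.0628188 = 1.000001
Product ≈ 1 (deviation 0.000%, within rounding noise).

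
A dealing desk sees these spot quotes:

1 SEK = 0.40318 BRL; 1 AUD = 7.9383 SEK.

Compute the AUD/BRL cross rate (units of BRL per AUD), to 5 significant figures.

1 AUD × 7.9383 = 7.9383 SEK
7.9383 SEK × 0.40318 = 3.20056 BRL

AUD/BRL = 3.2006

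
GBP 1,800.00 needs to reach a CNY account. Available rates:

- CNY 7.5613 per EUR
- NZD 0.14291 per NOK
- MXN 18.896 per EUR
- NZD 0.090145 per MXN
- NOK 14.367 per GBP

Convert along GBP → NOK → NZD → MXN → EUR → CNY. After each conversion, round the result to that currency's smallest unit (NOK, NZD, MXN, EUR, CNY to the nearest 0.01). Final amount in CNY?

CNY 16,405.37

GBP 1,800.00 × 14.367 = NOK 25,860.60
NOK 25,860.60 × 0.14291 = NZD 3,695.74
NZD 3,695.74 ÷ 0.090145 = MXN 40,997.73
MXN 40,997.73 ÷ 18.896 = EUR 2,169.65
EUR 2,169.65 × 7.5613 = CNY 16,405.37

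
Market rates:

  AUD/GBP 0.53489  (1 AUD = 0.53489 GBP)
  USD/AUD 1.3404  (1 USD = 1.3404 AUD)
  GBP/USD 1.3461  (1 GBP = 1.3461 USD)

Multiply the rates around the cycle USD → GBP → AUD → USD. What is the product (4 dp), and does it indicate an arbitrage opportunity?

1.0362 (arbitrage exists)

Around USD → GBP → AUD → USD: 1 ÷ 1.3461 ÷ 0.53489 ÷ 1.3404 = 1.036153
Product > 1; profitable direction is USD → GBP → AUD → USD.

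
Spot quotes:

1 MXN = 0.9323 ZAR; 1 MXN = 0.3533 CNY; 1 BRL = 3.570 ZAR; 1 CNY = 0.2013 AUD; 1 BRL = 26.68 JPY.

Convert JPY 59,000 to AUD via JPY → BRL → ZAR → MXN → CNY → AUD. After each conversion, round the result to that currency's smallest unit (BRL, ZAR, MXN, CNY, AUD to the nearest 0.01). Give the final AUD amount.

JPY 59,000 ÷ 26.68 = BRL 2,211.39
BRL 2,211.39 × 3.570 = ZAR 7,894.66
ZAR 7,894.66 ÷ 0.9323 = MXN 8,467.94
MXN 8,467.94 × 0.3533 = CNY 2,991.72
CNY 2,991.72 × 0.2013 = AUD 602.23

AUD 602.23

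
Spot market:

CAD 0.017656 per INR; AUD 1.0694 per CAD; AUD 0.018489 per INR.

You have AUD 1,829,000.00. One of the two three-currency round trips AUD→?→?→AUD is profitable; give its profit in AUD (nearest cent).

Profitable loop is AUD → INR → CAD → AUD:
AUD 1,829,000.00 ÷ 0.018489 = INR 98,923,684.35
INR 98,923,684.35 × 0.017656 = CAD 1,746,596.57
CAD 1,746,596.57 × 1.0694 = AUD 1,867,810.37
Profit = AUD 1,867,810.37 − AUD 1,829,000.00

Profit: AUD 38,810.37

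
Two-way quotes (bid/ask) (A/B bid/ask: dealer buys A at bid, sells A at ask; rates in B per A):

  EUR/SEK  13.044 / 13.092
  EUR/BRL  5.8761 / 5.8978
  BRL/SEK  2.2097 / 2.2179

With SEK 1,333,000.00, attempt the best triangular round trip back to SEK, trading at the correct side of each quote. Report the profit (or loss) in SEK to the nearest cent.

Best loop SEK → BRL → EUR → SEK:
SEK 1,333,000.00 ÷ 2.2179 (buy BRL at ask) = BRL 601,018.98
BRL 601,018.98 ÷ 5.8978 (buy EUR at ask) = EUR 101,905.62
EUR 101,905.62 × 13.044 (sell EUR at bid) = SEK 1,329,256.94

Net result: SEK -3,743.06 (no profitable arbitrage after spreads)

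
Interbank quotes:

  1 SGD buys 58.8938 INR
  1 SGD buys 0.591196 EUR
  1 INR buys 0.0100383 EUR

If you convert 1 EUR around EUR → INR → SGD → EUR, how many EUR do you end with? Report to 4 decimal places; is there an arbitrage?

Around EUR → INR → SGD → EUR: 1 ÷ 0.0100383 ÷ 58.8938 × 0.591196 = 1.000004
Product ≈ 1 (deviation 0.000%, within rounding noise).

1.0000 (no arbitrage)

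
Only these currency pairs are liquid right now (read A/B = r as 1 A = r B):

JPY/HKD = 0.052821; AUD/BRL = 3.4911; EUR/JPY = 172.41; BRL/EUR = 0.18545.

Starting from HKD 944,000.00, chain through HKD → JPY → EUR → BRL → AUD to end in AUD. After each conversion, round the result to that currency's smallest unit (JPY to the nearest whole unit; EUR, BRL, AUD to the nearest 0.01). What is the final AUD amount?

AUD 160,108.28

HKD 944,000.00 ÷ 0.052821 = JPY 17,871,680
JPY 17,871,680 ÷ 172.41 = EUR 103,658.02
EUR 103,658.02 ÷ 0.18545 = BRL 558,954.00
BRL 558,954.00 ÷ 3.4911 = AUD 160,108.28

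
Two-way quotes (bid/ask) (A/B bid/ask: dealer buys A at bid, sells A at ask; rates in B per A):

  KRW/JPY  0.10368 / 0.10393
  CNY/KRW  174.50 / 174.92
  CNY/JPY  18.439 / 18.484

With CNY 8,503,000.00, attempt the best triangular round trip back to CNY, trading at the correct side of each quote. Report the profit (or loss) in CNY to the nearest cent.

Best loop CNY → JPY → KRW → CNY:
CNY 8,503,000.00 × 18.439 (sell CNY at bid) = JPY 156,786,817
JPY 156,786,817 ÷ 0.10393 (buy KRW at ask) = KRW 1,508,580,939
KRW 1,508,580,939 ÷ 174.92 (buy CNY at ask) = CNY 8,624,405.09

Net profit: CNY 121,405.09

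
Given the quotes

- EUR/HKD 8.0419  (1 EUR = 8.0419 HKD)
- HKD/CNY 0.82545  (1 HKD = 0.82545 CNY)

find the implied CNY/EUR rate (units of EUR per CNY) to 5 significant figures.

CNY/EUR = 0.15064

1 CNY ÷ 0.82545 = 1.21146 HKD
1.21146 HKD ÷ 8.0419 = 0.150644 EUR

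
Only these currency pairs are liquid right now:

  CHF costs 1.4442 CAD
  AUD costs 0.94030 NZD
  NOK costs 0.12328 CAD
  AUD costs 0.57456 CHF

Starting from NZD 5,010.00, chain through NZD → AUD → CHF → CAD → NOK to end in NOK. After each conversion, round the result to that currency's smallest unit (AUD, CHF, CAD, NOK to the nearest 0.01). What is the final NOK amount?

NZD 5,010.00 ÷ 0.94030 = AUD 5,328.09
AUD 5,328.09 × 0.57456 = CHF 3,061.31
CHF 3,061.31 × 1.4442 = CAD 4,421.14
CAD 4,421.14 ÷ 0.12328 = NOK 35,862.59

NOK 35,862.59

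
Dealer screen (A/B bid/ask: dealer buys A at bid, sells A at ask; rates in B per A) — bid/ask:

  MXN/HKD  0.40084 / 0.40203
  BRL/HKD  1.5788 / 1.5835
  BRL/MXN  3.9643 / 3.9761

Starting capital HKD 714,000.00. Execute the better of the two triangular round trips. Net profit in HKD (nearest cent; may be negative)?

Net profit: HKD 2,502.50

Best loop HKD → BRL → MXN → HKD:
HKD 714,000.00 ÷ 1.5835 (buy BRL at ask) = BRL 450,899.91
BRL 450,899.91 × 3.9643 (sell BRL at bid) = MXN 1,787,502.49
MXN 1,787,502.49 × 0.40084 (sell MXN at bid) = HKD 716,502.50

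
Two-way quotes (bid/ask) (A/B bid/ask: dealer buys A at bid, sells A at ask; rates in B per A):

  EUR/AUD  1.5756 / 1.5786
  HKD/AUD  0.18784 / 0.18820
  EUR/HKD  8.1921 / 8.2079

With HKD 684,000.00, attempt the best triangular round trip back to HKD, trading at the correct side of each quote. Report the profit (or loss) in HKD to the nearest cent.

Net profit: HKD 13,670.56

Best loop HKD → EUR → AUD → HKD:
HKD 684,000.00 ÷ 8.2079 (buy EUR at ask) = EUR 83,334.35
EUR 83,334.35 × 1.5756 (sell EUR at bid) = AUD 131,301.60
AUD 131,301.60 ÷ 0.18820 (buy HKD at ask) = HKD 697,670.56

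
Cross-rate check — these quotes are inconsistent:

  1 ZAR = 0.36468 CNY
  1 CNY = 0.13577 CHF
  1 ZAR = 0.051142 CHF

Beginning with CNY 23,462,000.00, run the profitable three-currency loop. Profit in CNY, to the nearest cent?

Profitable loop is CNY → ZAR → CHF → CNY:
CNY 23,462,000.00 ÷ 0.36468 = ZAR 64,335,856.09
ZAR 64,335,856.09 × 0.051142 = CHF 3,290,264.35
CHF 3,290,264.35 ÷ 0.13577 = CNY 24,234,104.38
Profit = CNY 24,234,104.38 − CNY 23,462,000.00

Profit: CNY 772,104.38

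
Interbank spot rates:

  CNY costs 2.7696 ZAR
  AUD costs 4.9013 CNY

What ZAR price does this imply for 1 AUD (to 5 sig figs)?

AUD/ZAR = 13.575

1 AUD × 4.9013 = 4.9013 CNY
4.9013 CNY × 2.7696 = 13.5746 ZAR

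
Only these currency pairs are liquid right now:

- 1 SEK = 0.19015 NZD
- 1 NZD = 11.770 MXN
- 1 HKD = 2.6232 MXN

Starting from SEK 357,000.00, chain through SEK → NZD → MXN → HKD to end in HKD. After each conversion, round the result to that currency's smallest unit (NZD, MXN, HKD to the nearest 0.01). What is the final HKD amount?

SEK 357,000.00 × 0.19015 = NZD 67,883.55
NZD 67,883.55 × 11.770 = MXN 798,989.38
MXN 798,989.38 ÷ 2.6232 = HKD 304,585.77

HKD 304,585.77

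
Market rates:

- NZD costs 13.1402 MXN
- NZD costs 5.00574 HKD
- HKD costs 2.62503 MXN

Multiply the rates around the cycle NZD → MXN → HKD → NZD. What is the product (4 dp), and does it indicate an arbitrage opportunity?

Around NZD → MXN → HKD → NZD: 1 × 13.1402 ÷ 2.62503 ÷ 5.00574 = 0.999999
Product ≈ 1 (deviation 0.000%, within rounding noise).

1.0000 (no arbitrage)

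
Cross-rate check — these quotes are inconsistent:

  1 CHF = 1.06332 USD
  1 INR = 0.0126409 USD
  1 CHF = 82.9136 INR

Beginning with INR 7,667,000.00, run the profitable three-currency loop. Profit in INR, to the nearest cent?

Profit: INR 111,317.71

Profitable loop is INR → CHF → USD → INR:
INR 7,667,000.00 ÷ 82.9136 = CHF 92,469.75
CHF 92,469.75 × 1.06332 = USD 98,324.94
USD 98,324.94 ÷ 0.0126409 = INR 7,778,317.71
Profit = INR 7,778,317.71 − INR 7,667,000.00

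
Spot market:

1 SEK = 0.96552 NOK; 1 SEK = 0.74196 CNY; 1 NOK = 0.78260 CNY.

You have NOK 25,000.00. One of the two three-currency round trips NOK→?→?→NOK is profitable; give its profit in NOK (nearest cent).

Profitable loop is NOK → CNY → SEK → NOK:
NOK 25,000.00 × 0.78260 = CNY 19,565.00
CNY 19,565.00 ÷ 0.74196 = SEK 26,369.35
SEK 26,369.35 × 0.96552 = NOK 25,460.13
Profit = NOK 25,460.13 − NOK 25,000.00

Profit: NOK 460.13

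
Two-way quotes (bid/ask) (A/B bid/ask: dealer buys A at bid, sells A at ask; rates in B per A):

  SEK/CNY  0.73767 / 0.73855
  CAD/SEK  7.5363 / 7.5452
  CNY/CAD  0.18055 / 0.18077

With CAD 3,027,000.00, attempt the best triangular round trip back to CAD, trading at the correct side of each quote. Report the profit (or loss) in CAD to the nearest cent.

Best loop CAD → SEK → CNY → CAD:
CAD 3,027,000.00 × 7.5363 (sell CAD at bid) = SEK 22,812,380.10
SEK 22,812,380.10 × 0.73767 (sell SEK at bid) = CNY 16,828,008.43
CNY 16,828,008.43 × 0.18055 (sell CNY at bid) = CAD 3,038,296.92

Net profit: CAD 11,296.92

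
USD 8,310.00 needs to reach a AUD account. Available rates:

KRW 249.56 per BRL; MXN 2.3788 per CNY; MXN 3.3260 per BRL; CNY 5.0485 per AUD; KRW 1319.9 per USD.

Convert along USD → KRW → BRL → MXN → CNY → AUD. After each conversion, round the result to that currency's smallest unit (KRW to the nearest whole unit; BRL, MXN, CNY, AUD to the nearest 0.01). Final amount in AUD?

USD 8,310.00 × 1319.9 = KRW 10,968,369
KRW 10,968,369 ÷ 249.56 = BRL 43,950.83
BRL 43,950.83 × 3.3260 = MXN 146,180.46
MXN 146,180.46 ÷ 2.3788 = CNY 61,451.35
CNY 61,451.35 ÷ 5.0485 = AUD 12,172.20

AUD 12,172.20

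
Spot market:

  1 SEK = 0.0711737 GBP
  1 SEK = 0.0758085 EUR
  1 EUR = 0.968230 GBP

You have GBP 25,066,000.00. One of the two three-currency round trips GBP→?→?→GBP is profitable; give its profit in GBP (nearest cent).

Profitable loop is GBP → SEK → EUR → GBP:
GBP 25,066,000.00 ÷ 0.0711737 = SEK 352,180,651.00
SEK 352,180,651.00 × 0.0758085 = EUR 26,698,286.88
EUR 26,698,286.88 × 0.968230 = GBP 25,850,082.31
Profit = GBP 25,850,082.31 − GBP 25,066,000.00

Profit: GBP 784,082.31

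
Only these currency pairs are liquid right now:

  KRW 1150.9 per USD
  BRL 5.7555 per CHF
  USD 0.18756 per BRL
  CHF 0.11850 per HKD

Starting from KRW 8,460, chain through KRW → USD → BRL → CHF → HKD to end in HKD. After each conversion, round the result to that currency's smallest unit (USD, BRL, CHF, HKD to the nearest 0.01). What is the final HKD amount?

HKD 57.47

KRW 8,460 ÷ 1150.9 = USD 7.35
USD 7.35 ÷ 0.18756 = BRL 39.19
BRL 39.19 ÷ 5.7555 = CHF 6.81
CHF 6.81 ÷ 0.11850 = HKD 57.47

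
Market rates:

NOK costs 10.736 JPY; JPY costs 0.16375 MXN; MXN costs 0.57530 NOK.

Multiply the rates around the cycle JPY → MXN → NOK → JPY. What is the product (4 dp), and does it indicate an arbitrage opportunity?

Around JPY → MXN → NOK → JPY: 1 × 0.16375 × 0.57530 × 10.736 = 1.011389
Product > 1; profitable direction is JPY → MXN → NOK → JPY.

1.0114 (arbitrage exists)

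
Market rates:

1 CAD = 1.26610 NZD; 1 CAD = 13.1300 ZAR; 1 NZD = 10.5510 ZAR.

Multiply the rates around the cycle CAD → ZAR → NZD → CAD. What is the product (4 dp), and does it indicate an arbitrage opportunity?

0.9829 (arbitrage exists)

Around CAD → ZAR → NZD → CAD: 1 × 13.1300 ÷ 10.5510 ÷ 1.26610 = 0.982886
Product < 1; profitable direction is CAD → NZD → ZAR → CAD.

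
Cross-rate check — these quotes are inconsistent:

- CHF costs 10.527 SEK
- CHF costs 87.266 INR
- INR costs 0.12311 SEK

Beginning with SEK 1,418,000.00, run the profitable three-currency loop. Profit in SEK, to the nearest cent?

Profit: SEK 29,138.20

Profitable loop is SEK → CHF → INR → SEK:
SEK 1,418,000.00 ÷ 10.527 = CHF 134,701.24
CHF 134,701.24 × 87.266 = INR 11,754,838.80
INR 11,754,838.80 × 0.12311 = SEK 1,447,138.20
Profit = SEK 1,447,138.20 − SEK 1,418,000.00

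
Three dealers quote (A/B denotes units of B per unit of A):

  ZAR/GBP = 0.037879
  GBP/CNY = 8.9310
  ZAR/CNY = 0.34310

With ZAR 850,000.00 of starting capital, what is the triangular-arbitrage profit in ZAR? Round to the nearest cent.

Profit: ZAR 12,067.06

Profitable loop is ZAR → CNY → GBP → ZAR:
ZAR 850,000.00 × 0.34310 = CNY 291,635.00
CNY 291,635.00 ÷ 8.9310 = GBP 32,654.24
GBP 32,654.24 ÷ 0.037879 = ZAR 862,067.06
Profit = ZAR 862,067.06 − ZAR 850,000.00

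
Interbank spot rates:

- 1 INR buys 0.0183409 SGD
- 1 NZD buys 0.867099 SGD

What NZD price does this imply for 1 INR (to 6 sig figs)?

1 INR × 0.0183409 = 0.0183409 SGD
0.0183409 SGD ÷ 0.867099 = 0.021152 NZD

INR/NZD = 0.0211520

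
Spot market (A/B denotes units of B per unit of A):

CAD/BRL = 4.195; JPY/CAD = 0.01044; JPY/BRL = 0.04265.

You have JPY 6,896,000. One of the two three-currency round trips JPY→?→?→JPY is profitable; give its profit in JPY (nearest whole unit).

Profitable loop is JPY → CAD → BRL → JPY:
JPY 6,896,000 × 0.01044 = CAD 71,994.24
CAD 71,994.24 × 4.195 = BRL 302,015.84
BRL 302,015.84 ÷ 0.04265 = JPY 7,081,262
Profit = JPY 7,081,262 − JPY 6,896,000

Profit: JPY 185,262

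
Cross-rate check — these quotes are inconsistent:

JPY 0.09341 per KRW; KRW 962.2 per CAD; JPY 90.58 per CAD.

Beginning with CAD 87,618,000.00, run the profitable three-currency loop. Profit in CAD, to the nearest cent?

Profitable loop is CAD → JPY → KRW → CAD:
CAD 87,618,000.00 × 90.58 = JPY 7,936,438,440
JPY 7,936,438,440 ÷ 0.09341 = KRW 84,963,477,572
KRW 84,963,477,572 ÷ 962.2 = CAD 88,301,265.40
Profit = CAD 88,301,265.40 − CAD 87,618,000.00

Profit: CAD 683,265.40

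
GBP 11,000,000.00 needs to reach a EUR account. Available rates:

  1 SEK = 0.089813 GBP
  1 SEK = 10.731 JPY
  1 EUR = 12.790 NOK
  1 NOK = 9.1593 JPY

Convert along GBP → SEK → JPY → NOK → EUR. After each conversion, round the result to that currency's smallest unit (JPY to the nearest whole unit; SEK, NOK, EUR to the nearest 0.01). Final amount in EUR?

EUR 11,219,173.09

GBP 11,000,000.00 ÷ 0.089813 = SEK 122,476,701.59
SEK 122,476,701.59 × 10.731 = JPY 1,314,297,485
JPY 1,314,297,485 ÷ 9.1593 = NOK 143,493,223.83
NOK 143,493,223.83 ÷ 12.790 = EUR 11,219,173.09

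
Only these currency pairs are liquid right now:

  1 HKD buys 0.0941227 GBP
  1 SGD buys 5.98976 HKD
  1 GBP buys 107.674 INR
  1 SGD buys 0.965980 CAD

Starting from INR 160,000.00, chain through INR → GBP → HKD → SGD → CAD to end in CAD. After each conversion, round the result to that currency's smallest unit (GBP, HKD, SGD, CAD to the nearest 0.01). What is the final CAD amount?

INR 160,000.00 ÷ 107.674 = GBP 1,485.97
GBP 1,485.97 ÷ 0.0941227 = HKD 15,787.58
HKD 15,787.58 ÷ 5.98976 = SGD 2,635.76
SGD 2,635.76 × 0.965980 = CAD 2,546.09

CAD 2,546.09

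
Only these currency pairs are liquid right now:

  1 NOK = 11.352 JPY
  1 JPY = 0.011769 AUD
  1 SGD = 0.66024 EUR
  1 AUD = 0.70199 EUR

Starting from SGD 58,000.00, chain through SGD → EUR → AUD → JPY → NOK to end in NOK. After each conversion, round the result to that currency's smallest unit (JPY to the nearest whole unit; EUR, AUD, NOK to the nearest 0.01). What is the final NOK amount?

SGD 58,000.00 × 0.66024 = EUR 38,293.92
EUR 38,293.92 ÷ 0.70199 = AUD 54,550.52
AUD 54,550.52 ÷ 0.011769 = JPY 4,635,102
JPY 4,635,102 ÷ 11.352 = NOK 408,307.08

NOK 408,307.08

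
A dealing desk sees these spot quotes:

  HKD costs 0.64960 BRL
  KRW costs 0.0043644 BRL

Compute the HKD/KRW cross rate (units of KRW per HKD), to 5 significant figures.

HKD/KRW = 148.84

1 HKD × 0.64960 = 0.6496 BRL
0.6496 BRL ÷ 0.0043644 = 148.841 KRW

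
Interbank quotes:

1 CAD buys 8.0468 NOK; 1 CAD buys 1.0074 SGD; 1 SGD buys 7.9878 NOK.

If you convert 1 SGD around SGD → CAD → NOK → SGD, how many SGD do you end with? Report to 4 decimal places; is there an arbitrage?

1.0000 (no arbitrage)

Around SGD → CAD → NOK → SGD: 1 ÷ 1.0074 × 8.0468 ÷ 7.9878 = 0.999986
Product ≈ 1 (deviation 0.001%, within rounding noise).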